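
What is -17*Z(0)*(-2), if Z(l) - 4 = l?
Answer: 136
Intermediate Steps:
Z(l) = 4 + l
-17*Z(0)*(-2) = -17*(4 + 0)*(-2) = -17*4*(-2) = -68*(-2) = 136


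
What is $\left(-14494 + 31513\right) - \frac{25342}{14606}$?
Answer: $\frac{124277086}{7303} \approx 17017.0$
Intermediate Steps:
$\left(-14494 + 31513\right) - \frac{25342}{14606} = 17019 - \frac{12671}{7303} = \frac{124277086}{7303}$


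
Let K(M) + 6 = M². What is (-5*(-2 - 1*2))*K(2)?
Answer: -40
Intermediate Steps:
K(M) = -6 + M²
(-5*(-2 - 1*2))*K(2) = (-5*(-2 - 1*2))*(-6 + 2²) = (-5*(-2 - 2))*(-6 + 4) = -5*(-4)*(-2) = 20*(-2) = -40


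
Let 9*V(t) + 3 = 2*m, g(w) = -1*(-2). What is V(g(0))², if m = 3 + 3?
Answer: 1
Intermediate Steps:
g(w) = 2
m = 6
V(t) = 1 (V(t) = -⅓ + (2*6)/9 = -⅓ + (⅑)*12 = -⅓ + 4/3 = 1)
V(g(0))² = 1² = 1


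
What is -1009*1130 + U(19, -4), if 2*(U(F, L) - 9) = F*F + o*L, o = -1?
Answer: -2279957/2 ≈ -1.1400e+6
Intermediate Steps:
U(F, L) = 9 + F²/2 - L/2 (U(F, L) = 9 + (F*F - L)/2 = 9 + (F² - L)/2 = 9 + (F²/2 - L/2) = 9 + F²/2 - L/2)
-1009*1130 + U(19, -4) = -1009*1130 + (9 + (½)*19² - ½*(-4)) = -1140170 + (9 + (½)*361 + 2) = -1140170 + (9 + 361/2 + 2) = -1140170 + 383/2 = -2279957/2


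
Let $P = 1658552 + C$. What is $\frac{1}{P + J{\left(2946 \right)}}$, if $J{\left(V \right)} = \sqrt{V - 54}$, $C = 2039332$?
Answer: $\frac{308157}{1139528839547} - \frac{\sqrt{723}}{6837173037282} \approx 2.7042 \cdot 10^{-7}$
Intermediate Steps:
$J{\left(V \right)} = \sqrt{-54 + V}$
$P = 3697884$ ($P = 1658552 + 2039332 = 3697884$)
$\frac{1}{P + J{\left(2946 \right)}} = \frac{1}{3697884 + \sqrt{-54 + 2946}} = \frac{1}{3697884 + \sqrt{2892}} = \frac{1}{3697884 + 2 \sqrt{723}}$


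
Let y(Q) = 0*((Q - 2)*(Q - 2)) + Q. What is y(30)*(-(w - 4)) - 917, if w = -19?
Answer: -227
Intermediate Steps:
y(Q) = Q (y(Q) = 0*((-2 + Q)*(-2 + Q)) + Q = 0*(-2 + Q)**2 + Q = 0 + Q = Q)
y(30)*(-(w - 4)) - 917 = 30*(-(-19 - 4)) - 917 = 30*(-1*(-23)) - 917 = 30*23 - 917 = 690 - 917 = -227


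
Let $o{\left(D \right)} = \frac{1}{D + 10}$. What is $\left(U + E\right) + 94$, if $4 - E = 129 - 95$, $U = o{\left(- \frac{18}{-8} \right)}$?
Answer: $\frac{3140}{49} \approx 64.082$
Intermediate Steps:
$o{\left(D \right)} = \frac{1}{10 + D}$
$U = \frac{4}{49}$ ($U = \frac{1}{10 - \frac{18}{-8}} = \frac{1}{10 - - \frac{9}{4}} = \frac{1}{10 + \frac{9}{4}} = \frac{1}{\frac{49}{4}} = \frac{4}{49} \approx 0.081633$)
$E = -30$ ($E = 4 - \left(129 - 95\right) = 4 - 34 = -30$)
$\left(U + E\right) + 94 = \left(\frac{4}{49} - 30\right) + 94 = - \frac{1466}{49} + 94 = \frac{3140}{49}$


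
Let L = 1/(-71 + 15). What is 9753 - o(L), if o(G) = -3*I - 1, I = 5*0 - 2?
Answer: 9748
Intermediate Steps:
I = -2 (I = 0 - 2 = -2)
L = -1/56 (L = 1/(-56) = -1/56 ≈ -0.017857)
o(G) = 5 (o(G) = -3*(-2) - 1 = 6 - 1 = 5)
9753 - o(L) = 9753 - 1*5 = 9753 - 5 = 9748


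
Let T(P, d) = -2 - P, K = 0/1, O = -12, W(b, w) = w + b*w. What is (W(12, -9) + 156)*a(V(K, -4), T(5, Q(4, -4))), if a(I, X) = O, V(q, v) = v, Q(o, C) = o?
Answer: -468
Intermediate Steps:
K = 0 (K = 0*1 = 0)
a(I, X) = -12
(W(12, -9) + 156)*a(V(K, -4), T(5, Q(4, -4))) = (-9*(1 + 12) + 156)*(-12) = (-9*13 + 156)*(-12) = (-117 + 156)*(-12) = 39*(-12) = -468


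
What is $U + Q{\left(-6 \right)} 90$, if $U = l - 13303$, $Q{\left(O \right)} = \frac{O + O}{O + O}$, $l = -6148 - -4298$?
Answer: $-15063$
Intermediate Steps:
$l = -1850$ ($l = -6148 + 4298 = -1850$)
$Q{\left(O \right)} = 1$ ($Q{\left(O \right)} = \frac{2 O}{2 O} = 2 O \frac{1}{2 O} = 1$)
$U = -15153$ ($U = -1850 - 13303 = -15153$)
$U + Q{\left(-6 \right)} 90 = -15153 + 1 \cdot 90 = -15153 + 90 = -15063$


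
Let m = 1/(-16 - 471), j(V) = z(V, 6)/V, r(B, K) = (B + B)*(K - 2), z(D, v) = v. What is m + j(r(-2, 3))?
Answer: -1463/974 ≈ -1.5021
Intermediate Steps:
r(B, K) = 2*B*(-2 + K) (r(B, K) = (2*B)*(-2 + K) = 2*B*(-2 + K))
j(V) = 6/V
m = -1/487 (m = 1/(-487) = -1/487 ≈ -0.0020534)
m + j(r(-2, 3)) = -1/487 + 6/((2*(-2)*(-2 + 3))) = -1/487 + 6/((2*(-2)*1)) = -1/487 + 6/(-4) = -1/487 + 6*(-¼) = -1/487 - 3/2 = -1463/974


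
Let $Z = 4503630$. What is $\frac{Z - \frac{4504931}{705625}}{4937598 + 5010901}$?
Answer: $\frac{3177869413819}{7019909606875} \approx 0.45269$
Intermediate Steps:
$\frac{Z - \frac{4504931}{705625}}{4937598 + 5010901} = \frac{4503630 - \frac{4504931}{705625}}{4937598 + 5010901} = \frac{4503630 - \frac{4504931}{705625}}{9948499} = \left(4503630 - \frac{4504931}{705625}\right) \frac{1}{9948499} = \frac{3177869413819}{705625} \cdot \frac{1}{9948499} = \frac{3177869413819}{7019909606875}$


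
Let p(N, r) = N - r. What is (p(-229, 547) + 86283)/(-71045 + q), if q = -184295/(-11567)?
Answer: -989059469/821593220 ≈ -1.2038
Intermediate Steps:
q = 184295/11567 (q = -184295*(-1/11567) = 184295/11567 ≈ 15.933)
(p(-229, 547) + 86283)/(-71045 + q) = ((-229 - 1*547) + 86283)/(-71045 + 184295/11567) = ((-229 - 547) + 86283)/(-821593220/11567) = (-776 + 86283)*(-11567/821593220) = 85507*(-11567/821593220) = -989059469/821593220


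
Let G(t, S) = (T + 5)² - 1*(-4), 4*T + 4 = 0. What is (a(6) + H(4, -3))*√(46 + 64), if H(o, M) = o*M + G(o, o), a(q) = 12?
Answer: 20*√110 ≈ 209.76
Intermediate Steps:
T = -1 (T = -1 + (¼)*0 = -1 + 0 = -1)
G(t, S) = 20 (G(t, S) = (-1 + 5)² - 1*(-4) = 4² + 4 = 16 + 4 = 20)
H(o, M) = 20 + M*o (H(o, M) = o*M + 20 = M*o + 20 = 20 + M*o)
(a(6) + H(4, -3))*√(46 + 64) = (12 + (20 - 3*4))*√(46 + 64) = (12 + (20 - 12))*√110 = (12 + 8)*√110 = 20*√110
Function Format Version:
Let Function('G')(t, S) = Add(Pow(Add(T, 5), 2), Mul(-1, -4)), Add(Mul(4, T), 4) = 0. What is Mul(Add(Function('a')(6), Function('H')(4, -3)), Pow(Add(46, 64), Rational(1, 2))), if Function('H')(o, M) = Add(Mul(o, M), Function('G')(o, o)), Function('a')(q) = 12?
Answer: Mul(20, Pow(110, Rational(1, 2))) ≈ 209.76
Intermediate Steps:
T = -1 (T = Add(-1, Mul(Rational(1, 4), 0)) = Add(-1, 0) = -1)
Function('G')(t, S) = 20 (Function('G')(t, S) = Add(Pow(Add(-1, 5), 2), Mul(-1, -4)) = Add(Pow(4, 2), 4) = Add(16, 4) = 20)
Function('H')(o, M) = Add(20, Mul(M, o)) (Function('H')(o, M) = Add(Mul(o, M), 20) = Add(Mul(M, o), 20) = Add(20, Mul(M, o)))
Mul(Add(Function('a')(6), Function('H')(4, -3)), Pow(Add(46, 64), Rational(1, 2))) = Mul(Add(12, Add(20, Mul(-3, 4))), Pow(Add(46, 64), Rational(1, 2))) = Mul(Add(12, Add(20, -12)), Pow(110, Rational(1, 2))) = Mul(Add(12, 8), Pow(110, Rational(1, 2))) = Mul(20, Pow(110, Rational(1, 2)))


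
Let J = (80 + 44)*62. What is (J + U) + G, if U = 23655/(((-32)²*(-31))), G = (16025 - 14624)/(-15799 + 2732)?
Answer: 3188619970195/414798848 ≈ 7687.1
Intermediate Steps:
G = -1401/13067 (G = 1401/(-13067) = 1401*(-1/13067) = -1401/13067 ≈ -0.10722)
J = 7688 (J = 124*62 = 7688)
U = -23655/31744 (U = 23655/((1024*(-31))) = 23655/(-31744) = 23655*(-1/31744) = -23655/31744 ≈ -0.74518)
(J + U) + G = (7688 - 23655/31744) - 1401/13067 = 244024217/31744 - 1401/13067 = 3188619970195/414798848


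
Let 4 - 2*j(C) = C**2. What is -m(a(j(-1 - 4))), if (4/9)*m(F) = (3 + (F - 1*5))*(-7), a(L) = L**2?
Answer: 27279/16 ≈ 1704.9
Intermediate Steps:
j(C) = 2 - C**2/2
m(F) = 63/2 - 63*F/4 (m(F) = 9*((3 + (F - 1*5))*(-7))/4 = 9*((3 + (F - 5))*(-7))/4 = 9*((3 + (-5 + F))*(-7))/4 = 9*((-2 + F)*(-7))/4 = 9*(14 - 7*F)/4 = 63/2 - 63*F/4)
-m(a(j(-1 - 4))) = -(63/2 - 63*(2 - (-1 - 4)**2/2)**2/4) = -(63/2 - 63*(2 - 1/2*(-5)**2)**2/4) = -(63/2 - 63*(2 - 1/2*25)**2/4) = -(63/2 - 63*(2 - 25/2)**2/4) = -(63/2 - 63*(-21/2)**2/4) = -(63/2 - 63/4*441/4) = -(63/2 - 27783/16) = -1*(-27279/16) = 27279/16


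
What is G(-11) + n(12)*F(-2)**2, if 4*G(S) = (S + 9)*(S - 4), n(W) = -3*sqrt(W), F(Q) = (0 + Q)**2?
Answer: 15/2 - 96*sqrt(3) ≈ -158.78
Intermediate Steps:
F(Q) = Q**2
G(S) = (-4 + S)*(9 + S)/4 (G(S) = ((S + 9)*(S - 4))/4 = ((9 + S)*(-4 + S))/4 = ((-4 + S)*(9 + S))/4 = (-4 + S)*(9 + S)/4)
G(-11) + n(12)*F(-2)**2 = (-9 + (1/4)*(-11)**2 + (5/4)*(-11)) + (-6*sqrt(3))*((-2)**2)**2 = (-9 + (1/4)*121 - 55/4) - 6*sqrt(3)*4**2 = (-9 + 121/4 - 55/4) - 6*sqrt(3)*16 = 15/2 - 96*sqrt(3)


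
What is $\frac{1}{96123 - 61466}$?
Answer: $\frac{1}{34657} \approx 2.8854 \cdot 10^{-5}$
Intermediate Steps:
$\frac{1}{96123 - 61466} = \frac{1}{34657}$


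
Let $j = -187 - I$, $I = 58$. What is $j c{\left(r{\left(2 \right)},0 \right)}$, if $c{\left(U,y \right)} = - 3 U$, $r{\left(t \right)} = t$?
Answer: $1470$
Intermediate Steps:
$j = -245$ ($j = -187 - 58 = -245$)
$j c{\left(r{\left(2 \right)},0 \right)} = - 245 \left(\left(-3\right) 2\right) = \left(-245\right) \left(-6\right) = 1470$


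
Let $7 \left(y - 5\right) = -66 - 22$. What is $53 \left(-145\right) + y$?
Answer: $- \frac{53848}{7} \approx -7692.6$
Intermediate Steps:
$y = - \frac{53}{7}$ ($y = 5 + \frac{-66 - 22}{7} = 5 + \frac{1}{7} \left(-88\right) = 5 - \frac{88}{7} = - \frac{53}{7} \approx -7.5714$)
$53 \left(-145\right) + y = 53 \left(-145\right) - \frac{53}{7} = -7685 - \frac{53}{7} = - \frac{53848}{7}$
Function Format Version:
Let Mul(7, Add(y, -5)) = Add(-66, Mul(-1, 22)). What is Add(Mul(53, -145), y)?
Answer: Rational(-53848, 7) ≈ -7692.6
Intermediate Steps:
y = Rational(-53, 7) (y = Add(5, Mul(Rational(1, 7), Add(-66, Mul(-1, 22)))) = Add(5, Mul(Rational(1, 7), Add(-66, -22))) = Add(5, Mul(Rational(1, 7), -88)) = Add(5, Rational(-88, 7)) = Rational(-53, 7) ≈ -7.5714)
Add(Mul(53, -145), y) = Add(Mul(53, -145), Rational(-53, 7)) = Add(-7685, Rational(-53, 7)) = Rational(-53848, 7)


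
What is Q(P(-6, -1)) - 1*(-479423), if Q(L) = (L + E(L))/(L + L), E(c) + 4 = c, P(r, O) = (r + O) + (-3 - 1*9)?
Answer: 9109058/19 ≈ 4.7942e+5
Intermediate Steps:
P(r, O) = -12 + O + r (P(r, O) = (O + r) + (-3 - 9) = (O + r) - 12 = -12 + O + r)
E(c) = -4 + c
Q(L) = (-4 + 2*L)/(2*L) (Q(L) = (L + (-4 + L))/(L + L) = (-4 + 2*L)/((2*L)) = (-4 + 2*L)*(1/(2*L)) = (-4 + 2*L)/(2*L))
Q(P(-6, -1)) - 1*(-479423) = (-2 + (-12 - 1 - 6))/(-12 - 1 - 6) - 1*(-479423) = (-2 - 19)/(-19) + 479423 = -1/19*(-21) + 479423 = 21/19 + 479423 = 9109058/19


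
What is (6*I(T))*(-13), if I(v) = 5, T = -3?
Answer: -390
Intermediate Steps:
(6*I(T))*(-13) = (6*5)*(-13) = 30*(-13) = -390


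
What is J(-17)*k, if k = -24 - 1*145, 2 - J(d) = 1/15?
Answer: -4901/15 ≈ -326.73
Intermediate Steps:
J(d) = 29/15 (J(d) = 2 - 1/15 = 29/15)
k = -169 (k = -24 - 145 = -169)
J(-17)*k = (29/15)*(-169) = -4901/15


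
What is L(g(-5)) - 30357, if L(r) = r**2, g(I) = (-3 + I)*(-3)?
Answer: -29781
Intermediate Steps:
g(I) = 9 - 3*I
L(g(-5)) - 30357 = (9 - 3*(-5))**2 - 30357 = (9 + 15)**2 - 30357 = 24**2 - 30357 = 576 - 30357 = -29781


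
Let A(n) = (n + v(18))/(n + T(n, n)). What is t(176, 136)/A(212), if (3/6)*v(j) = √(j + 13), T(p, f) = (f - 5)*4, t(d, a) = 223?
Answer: 2458352/2241 - 23192*√31/2241 ≈ 1039.4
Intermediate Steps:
T(p, f) = -20 + 4*f (T(p, f) = (-5 + f)*4 = -20 + 4*f)
v(j) = 2*√(13 + j) (v(j) = 2*√(j + 13) = 2*√(13 + j))
A(n) = (n + 2*√31)/(-20 + 5*n) (A(n) = (n + 2*√(13 + 18))/(n + (-20 + 4*n)) = (n + 2*√31)/(-20 + 5*n))
t(176, 136)/A(212) = 223/(((212 + 2*√31)/(5*(-4 + 212)))) = 223/(((⅕)*(212 + 2*√31)/208)) = 223/(((⅕)*(1/208)*(212 + 2*√31))) = 223/(53/260 + √31/520)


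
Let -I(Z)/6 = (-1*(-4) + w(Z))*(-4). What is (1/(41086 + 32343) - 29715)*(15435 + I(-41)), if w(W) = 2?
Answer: -33992485852986/73429 ≈ -4.6293e+8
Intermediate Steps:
I(Z) = 144 (I(Z) = -6*(-1*(-4) + 2)*(-4) = -6*(4 + 2)*(-4) = -36*(-4) = -6*(-24) = 144)
(1/(41086 + 32343) - 29715)*(15435 + I(-41)) = (1/(41086 + 32343) - 29715)*(15435 + 144) = (1/73429 - 29715)*15579 = -2181942734/73429*15579 = -33992485852986/73429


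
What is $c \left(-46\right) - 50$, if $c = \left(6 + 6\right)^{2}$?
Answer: $-6674$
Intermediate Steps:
$c = 144$ ($c = 12^{2} = 144$)
$c \left(-46\right) - 50 = 144 \left(-46\right) - 50 = -6624 - 50 = -6674$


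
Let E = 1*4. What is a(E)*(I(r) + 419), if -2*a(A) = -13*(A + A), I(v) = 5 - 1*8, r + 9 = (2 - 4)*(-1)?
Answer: 21632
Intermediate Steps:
r = -7 (r = -9 + (2 - 4)*(-1) = -9 - 2*(-1) = -9 + 2 = -7)
I(v) = -3 (I(v) = 5 - 8 = -3)
E = 4
a(A) = 13*A (a(A) = -(-13)*(A + A)/2 = -(-13)*2*A/2 = -(-13)*A = 13*A)
a(E)*(I(r) + 419) = (13*4)*(-3 + 419) = 52*416 = 21632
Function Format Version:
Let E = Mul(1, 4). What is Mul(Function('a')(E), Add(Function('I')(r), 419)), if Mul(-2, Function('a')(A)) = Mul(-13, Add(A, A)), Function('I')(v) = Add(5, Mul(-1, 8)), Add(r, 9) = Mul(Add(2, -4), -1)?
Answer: 21632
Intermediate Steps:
r = -7 (r = Add(-9, Mul(Add(2, -4), -1)) = Add(-9, Mul(-2, -1)) = Add(-9, 2) = -7)
Function('I')(v) = -3 (Function('I')(v) = Add(5, -8) = -3)
E = 4
Function('a')(A) = Mul(13, A) (Function('a')(A) = Mul(Rational(-1, 2), Mul(-13, Add(A, A))) = Mul(Rational(-1, 2), Mul(-13, Mul(2, A))) = Mul(Rational(-1, 2), Mul(-26, A)) = Mul(13, A))
Mul(Function('a')(E), Add(Function('I')(r), 419)) = Mul(Mul(13, 4), Add(-3, 419)) = Mul(52, 416) = 21632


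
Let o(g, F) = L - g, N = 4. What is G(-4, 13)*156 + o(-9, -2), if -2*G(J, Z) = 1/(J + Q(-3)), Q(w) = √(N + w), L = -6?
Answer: 29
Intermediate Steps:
Q(w) = √(4 + w)
o(g, F) = -6 - g
G(J, Z) = -1/(2*(1 + J)) (G(J, Z) = -1/(2*(J + √(4 - 3))) = -1/(2*(J + √1)) = -1/(2*(J + 1)) = -1/(2*(1 + J)))
G(-4, 13)*156 + o(-9, -2) = -1/(2 + 2*(-4))*156 + (-6 - 1*(-9)) = -1/(2 - 8)*156 + (-6 + 9) = -1/(-6)*156 + 3 = -1*(-⅙)*156 + 3 = (⅙)*156 + 3 = 26 + 3 = 29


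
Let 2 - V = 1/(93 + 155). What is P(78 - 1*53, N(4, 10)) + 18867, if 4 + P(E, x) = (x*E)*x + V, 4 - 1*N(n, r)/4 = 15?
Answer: 16681719/248 ≈ 67265.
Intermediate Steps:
N(n, r) = -44 (N(n, r) = 16 - 4*15 = 16 - 60 = -44)
V = 495/248 (V = 2 - 1/(93 + 155) = 2 - 1/248 = 495/248 ≈ 1.9960)
P(E, x) = -497/248 + E*x**2 (P(E, x) = -4 + ((x*E)*x + 495/248) = -4 + ((E*x)*x + 495/248) = -4 + (E*x**2 + 495/248) = -4 + (495/248 + E*x**2) = -497/248 + E*x**2)
P(78 - 1*53, N(4, 10)) + 18867 = (-497/248 + (78 - 1*53)*(-44)**2) + 18867 = (-497/248 + (78 - 53)*1936) + 18867 = (-497/248 + 25*1936) + 18867 = (-497/248 + 48400) + 18867 = 12002703/248 + 18867 = 16681719/248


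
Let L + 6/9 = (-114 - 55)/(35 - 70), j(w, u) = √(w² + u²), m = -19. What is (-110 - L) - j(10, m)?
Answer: -11987/105 - √461 ≈ -135.63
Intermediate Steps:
j(w, u) = √(u² + w²)
L = 437/105 (L = -⅔ + (-114 - 55)/(35 - 70) = -⅔ - 169/(-35) = -⅔ - 169*(-1/35) = -⅔ + 169/35 = 437/105 ≈ 4.1619)
(-110 - L) - j(10, m) = (-110 - 1*437/105) - √((-19)² + 10²) = (-110 - 437/105) - √(361 + 100) = -11987/105 - √461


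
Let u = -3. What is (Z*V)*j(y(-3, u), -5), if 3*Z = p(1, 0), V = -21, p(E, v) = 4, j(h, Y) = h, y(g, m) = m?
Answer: 84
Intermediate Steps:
Z = 4/3 (Z = (⅓)*4 = 4/3 ≈ 1.3333)
(Z*V)*j(y(-3, u), -5) = ((4/3)*(-21))*(-3) = -28*(-3) = 84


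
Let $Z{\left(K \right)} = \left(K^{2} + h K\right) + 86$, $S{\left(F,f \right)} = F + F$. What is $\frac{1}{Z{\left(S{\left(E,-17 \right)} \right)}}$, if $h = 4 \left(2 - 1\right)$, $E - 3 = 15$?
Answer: $\frac{1}{1526} \approx 0.00065531$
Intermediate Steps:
$E = 18$ ($E = 3 + 15 = 18$)
$S{\left(F,f \right)} = 2 F$
$h = 4$ ($h = 4 \cdot 1 = 4$)
$Z{\left(K \right)} = 86 + K^{2} + 4 K$ ($Z{\left(K \right)} = \left(K^{2} + 4 K\right) + 86 = 86 + K^{2} + 4 K$)
$\frac{1}{Z{\left(S{\left(E,-17 \right)} \right)}} = \frac{1}{86 + \left(2 \cdot 18\right)^{2} + 4 \cdot 2 \cdot 18} = \frac{1}{86 + 36^{2} + 4 \cdot 36} = \frac{1}{86 + 1296 + 144} = \frac{1}{1526}$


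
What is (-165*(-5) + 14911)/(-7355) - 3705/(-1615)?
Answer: 19333/125035 ≈ 0.15462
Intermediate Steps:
(-165*(-5) + 14911)/(-7355) - 3705/(-1615) = (825 + 14911)*(-1/7355) - 3705*(-1/1615) = 15736*(-1/7355) + 39/17 = -15736/7355 + 39/17 = 19333/125035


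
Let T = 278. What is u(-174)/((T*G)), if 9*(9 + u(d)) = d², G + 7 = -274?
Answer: -3355/78118 ≈ -0.042948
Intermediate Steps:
G = -281 (G = -7 - 274 = -281)
u(d) = -9 + d²/9
u(-174)/((T*G)) = (-9 + (⅑)*(-174)²)/((278*(-281))) = (-9 + (⅑)*30276)/(-78118) = (-9 + 3364)*(-1/78118) = 3355*(-1/78118) = -3355/78118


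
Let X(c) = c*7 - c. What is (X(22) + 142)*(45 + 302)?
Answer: 95078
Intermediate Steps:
X(c) = 6*c (X(c) = 7*c - c = 6*c)
(X(22) + 142)*(45 + 302) = (6*22 + 142)*(45 + 302) = (132 + 142)*347 = 274*347 = 95078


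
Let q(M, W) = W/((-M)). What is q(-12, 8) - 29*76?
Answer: -6610/3 ≈ -2203.3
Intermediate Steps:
q(M, W) = -W/M (q(M, W) = W*(-1/M) = -W/M)
q(-12, 8) - 29*76 = -1*8/(-12) - 29*76 = -1*8*(-1/12) - 2204 = 2/3 - 2204 = -6610/3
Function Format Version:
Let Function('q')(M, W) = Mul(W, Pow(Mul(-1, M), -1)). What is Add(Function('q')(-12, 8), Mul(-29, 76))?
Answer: Rational(-6610, 3) ≈ -2203.3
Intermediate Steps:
Function('q')(M, W) = Mul(-1, W, Pow(M, -1)) (Function('q')(M, W) = Mul(W, Mul(-1, Pow(M, -1))) = Mul(-1, W, Pow(M, -1)))
Add(Function('q')(-12, 8), Mul(-29, 76)) = Add(Mul(-1, 8, Pow(-12, -1)), Mul(-29, 76)) = Add(Mul(-1, 8, Rational(-1, 12)), -2204) = Add(Rational(2, 3), -2204) = Rational(-6610, 3)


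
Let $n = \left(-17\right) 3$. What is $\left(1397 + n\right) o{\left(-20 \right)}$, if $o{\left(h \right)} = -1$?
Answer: $-1346$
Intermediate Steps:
$n = -51$
$\left(1397 + n\right) o{\left(-20 \right)} = \left(1397 - 51\right) \left(-1\right) = 1346 \left(-1\right) = -1346$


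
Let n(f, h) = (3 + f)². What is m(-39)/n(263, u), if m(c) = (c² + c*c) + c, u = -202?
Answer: 429/10108 ≈ 0.042442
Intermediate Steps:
m(c) = c + 2*c² (m(c) = (c² + c²) + c = 2*c² + c = c + 2*c²)
m(-39)/n(263, u) = (-39*(1 + 2*(-39)))/((3 + 263)²) = (-39*(1 - 78))/(266²) = -39*(-77)/70756 = 3003*(1/70756) = 429/10108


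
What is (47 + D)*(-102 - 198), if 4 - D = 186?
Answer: 40500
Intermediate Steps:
D = -182 (D = 4 - 1*186 = 4 - 186 = -182)
(47 + D)*(-102 - 198) = (47 - 182)*(-102 - 198) = -135*(-300) = 40500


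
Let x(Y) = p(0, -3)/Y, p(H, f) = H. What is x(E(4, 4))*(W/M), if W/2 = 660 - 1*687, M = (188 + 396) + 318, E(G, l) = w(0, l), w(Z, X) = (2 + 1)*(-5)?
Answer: 0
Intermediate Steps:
w(Z, X) = -15 (w(Z, X) = 3*(-5) = -15)
E(G, l) = -15
x(Y) = 0 (x(Y) = 0/Y = 0)
M = 902 (M = 584 + 318 = 902)
W = -54 (W = 2*(660 - 1*687) = 2*(660 - 687) = 2*(-27) = -54)
x(E(4, 4))*(W/M) = 0*(-54/902) = 0*(-54*1/902) = 0*(-27/451) = 0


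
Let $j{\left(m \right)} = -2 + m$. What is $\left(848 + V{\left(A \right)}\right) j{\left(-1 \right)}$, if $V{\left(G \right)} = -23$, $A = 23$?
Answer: $-2475$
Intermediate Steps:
$\left(848 + V{\left(A \right)}\right) j{\left(-1 \right)} = \left(848 - 23\right) \left(-2 - 1\right) = 825 \left(-3\right) = -2475$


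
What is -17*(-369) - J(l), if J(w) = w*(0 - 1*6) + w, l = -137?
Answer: 5588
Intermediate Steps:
J(w) = -5*w (J(w) = w*(0 - 6) + w = w*(-6) + w = -6*w + w = -5*w)
-17*(-369) - J(l) = -17*(-369) - (-5)*(-137) = 6273 - 1*685 = 6273 - 685 = 5588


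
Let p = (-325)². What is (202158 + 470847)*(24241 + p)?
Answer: 87400467330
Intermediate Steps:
p = 105625
(202158 + 470847)*(24241 + p) = (202158 + 470847)*(24241 + 105625) = 673005*129866 = 87400467330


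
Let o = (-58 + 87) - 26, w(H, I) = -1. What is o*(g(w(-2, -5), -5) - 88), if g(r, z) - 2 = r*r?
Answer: -255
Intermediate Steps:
o = 3 (o = 29 - 26 = 3)
g(r, z) = 2 + r² (g(r, z) = 2 + r*r = 2 + r²)
o*(g(w(-2, -5), -5) - 88) = 3*((2 + (-1)²) - 88) = 3*((2 + 1) - 88) = 3*(3 - 88) = 3*(-85) = -255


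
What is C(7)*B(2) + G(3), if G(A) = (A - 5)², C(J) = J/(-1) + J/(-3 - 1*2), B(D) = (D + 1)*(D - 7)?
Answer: 130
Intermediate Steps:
B(D) = (1 + D)*(-7 + D)
C(J) = -6*J/5 (C(J) = J*(-1) + J/(-3 - 2) = -J + J/(-5) = -J + J*(-⅕) = -J - J/5 = -6*J/5)
G(A) = (-5 + A)²
C(7)*B(2) + G(3) = (-6/5*7)*(-7 + 2² - 6*2) + (-5 + 3)² = -42*(-7 + 4 - 12)/5 + (-2)² = -42/5*(-15) + 4 = 126 + 4 = 130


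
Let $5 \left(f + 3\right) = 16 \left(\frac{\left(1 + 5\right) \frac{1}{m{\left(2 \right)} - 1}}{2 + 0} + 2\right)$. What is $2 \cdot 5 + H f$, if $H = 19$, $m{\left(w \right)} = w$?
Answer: $257$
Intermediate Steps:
$f = 13$ ($f = -3 + \frac{16 \left(\frac{\left(1 + 5\right) \frac{1}{2 - 1}}{2 + 0} + 2\right)}{5} = -3 + \frac{16 \left(\frac{6 \cdot 1^{-1}}{2} + 2\right)}{5} = -3 + \frac{16 \left(6 \cdot 1 \cdot \frac{1}{2} + 2\right)}{5} = -3 + \frac{16 \left(6 \cdot \frac{1}{2} + 2\right)}{5} = -3 + \frac{16 \left(3 + 2\right)}{5} = -3 + \frac{16 \cdot 5}{5} = -3 + \frac{1}{5} \cdot 80 = -3 + 16 = 13$)
$2 \cdot 5 + H f = 2 \cdot 5 + 19 \cdot 13 = 10 + 247 = 257$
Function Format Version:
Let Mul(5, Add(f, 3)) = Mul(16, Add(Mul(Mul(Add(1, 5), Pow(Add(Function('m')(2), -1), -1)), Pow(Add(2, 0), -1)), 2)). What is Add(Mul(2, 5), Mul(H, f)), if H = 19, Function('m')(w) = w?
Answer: 257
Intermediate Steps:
f = 13 (f = Add(-3, Mul(Rational(1, 5), Mul(16, Add(Mul(Mul(Add(1, 5), Pow(Add(2, -1), -1)), Pow(Add(2, 0), -1)), 2)))) = Add(-3, Mul(Rational(1, 5), Mul(16, Add(Mul(Mul(6, Pow(1, -1)), Pow(2, -1)), 2)))) = Add(-3, Mul(Rational(1, 5), Mul(16, Add(Mul(Mul(6, 1), Rational(1, 2)), 2)))) = Add(-3, Mul(Rational(1, 5), Mul(16, Add(Mul(6, Rational(1, 2)), 2)))) = Add(-3, Mul(Rational(1, 5), Mul(16, Add(3, 2)))) = Add(-3, Mul(Rational(1, 5), Mul(16, 5))) = Add(-3, Mul(Rational(1, 5), 80)) = Add(-3, 16) = 13)
Add(Mul(2, 5), Mul(H, f)) = Add(Mul(2, 5), Mul(19, 13)) = Add(10, 247) = 257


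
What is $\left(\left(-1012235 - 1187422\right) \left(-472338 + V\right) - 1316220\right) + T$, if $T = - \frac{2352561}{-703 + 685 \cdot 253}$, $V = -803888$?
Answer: $\frac{161512789725981721}{57534} \approx 2.8073 \cdot 10^{12}$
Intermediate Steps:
$T = - \frac{784187}{57534}$ ($T = - \frac{2352561}{-703 + 173305} = - \frac{2352561}{172602} = \left(-2352561\right) \frac{1}{172602} = - \frac{784187}{57534} \approx -13.63$)
$\left(\left(-1012235 - 1187422\right) \left(-472338 + V\right) - 1316220\right) + T = \left(\left(-1012235 - 1187422\right) \left(-472338 - 803888\right) - 1316220\right) - \frac{784187}{57534} = \left(\left(-2199657\right) \left(-1276226\right) - 1316220\right) - \frac{784187}{57534} = \left(2807259454482 - 1316220\right) - \frac{784187}{57534} = 2807258138262 - \frac{784187}{57534} = \frac{161512789725981721}{57534}$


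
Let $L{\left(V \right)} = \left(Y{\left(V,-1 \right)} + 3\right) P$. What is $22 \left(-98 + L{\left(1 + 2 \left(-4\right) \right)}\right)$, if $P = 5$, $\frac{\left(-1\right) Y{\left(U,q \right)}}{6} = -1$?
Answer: $-1166$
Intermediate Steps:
$Y{\left(U,q \right)} = 6$ ($Y{\left(U,q \right)} = \left(-6\right) \left(-1\right) = 6$)
$L{\left(V \right)} = 45$ ($L{\left(V \right)} = \left(6 + 3\right) 5 = 9 \cdot 5 = 45$)
$22 \left(-98 + L{\left(1 + 2 \left(-4\right) \right)}\right) = 22 \left(-98 + 45\right) = 22 \left(-53\right) = -1166$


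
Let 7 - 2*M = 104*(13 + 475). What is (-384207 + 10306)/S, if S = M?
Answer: 747802/50745 ≈ 14.736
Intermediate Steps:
M = -50745/2 (M = 7/2 - 52*(13 + 475) = 7/2 - 52*488 = 7/2 - ½*50752 = 7/2 - 25376 = -50745/2 ≈ -25373.)
S = -50745/2 ≈ -25373.
(-384207 + 10306)/S = (-384207 + 10306)/(-50745/2) = -373901*(-2/50745) = 747802/50745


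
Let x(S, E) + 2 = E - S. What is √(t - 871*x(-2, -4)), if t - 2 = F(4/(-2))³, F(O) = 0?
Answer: √3486 ≈ 59.042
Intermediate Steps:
x(S, E) = -2 + E - S (x(S, E) = -2 + (E - S) = -2 + E - S)
t = 2 (t = 2 + 0³ = 2 + 0 = 2)
√(t - 871*x(-2, -4)) = √(2 - 871*(-2 - 4 - 1*(-2))) = √(2 - 871*(-2 - 4 + 2)) = √(2 - 871*(-4)) = √(2 + 3484) = √3486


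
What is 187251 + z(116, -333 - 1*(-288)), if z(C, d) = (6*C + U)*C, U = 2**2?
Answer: 268451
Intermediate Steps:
U = 4
z(C, d) = C*(4 + 6*C) (z(C, d) = (6*C + 4)*C = (4 + 6*C)*C = C*(4 + 6*C))
187251 + z(116, -333 - 1*(-288)) = 187251 + 2*116*(2 + 3*116) = 187251 + 2*116*(2 + 348) = 187251 + 2*116*350 = 187251 + 81200 = 268451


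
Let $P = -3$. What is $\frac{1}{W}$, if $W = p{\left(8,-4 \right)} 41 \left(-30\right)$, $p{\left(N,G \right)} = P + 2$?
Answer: $\frac{1}{1230} \approx 0.00081301$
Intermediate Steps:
$p{\left(N,G \right)} = -1$ ($p{\left(N,G \right)} = -3 + 2 = -1$)
$W = 1230$ ($W = \left(-1\right) 41 \left(-30\right) = \left(-41\right) \left(-30\right) = 1230$)
$\frac{1}{W} = \frac{1}{1230}$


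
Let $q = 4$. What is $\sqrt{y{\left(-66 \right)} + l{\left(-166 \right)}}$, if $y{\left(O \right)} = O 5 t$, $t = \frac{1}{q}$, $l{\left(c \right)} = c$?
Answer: $\frac{i \sqrt{994}}{2} \approx 15.764 i$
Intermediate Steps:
$t = \frac{1}{4} \approx 0.25$
$y{\left(O \right)} = \frac{5 O}{4}$ ($y{\left(O \right)} = O 5 \cdot \frac{1}{4} = 5 O \frac{1}{4} = \frac{5 O}{4}$)
$\sqrt{y{\left(-66 \right)} + l{\left(-166 \right)}} = \sqrt{\frac{5}{4} \left(-66\right) - 166} = \sqrt{- \frac{165}{2} - 166} = \sqrt{- \frac{497}{2}} = \frac{i \sqrt{994}}{2}$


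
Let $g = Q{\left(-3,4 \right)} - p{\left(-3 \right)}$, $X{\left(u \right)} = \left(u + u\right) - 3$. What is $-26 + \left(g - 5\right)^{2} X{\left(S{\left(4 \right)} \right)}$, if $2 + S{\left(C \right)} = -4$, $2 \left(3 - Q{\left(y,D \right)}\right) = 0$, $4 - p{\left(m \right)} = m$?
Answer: $-1241$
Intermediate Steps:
$p{\left(m \right)} = 4 - m$
$Q{\left(y,D \right)} = 3$ ($Q{\left(y,D \right)} = 3 - 0 = 3 + 0 = 3$)
$S{\left(C \right)} = -6$ ($S{\left(C \right)} = -2 - 4 = -6$)
$X{\left(u \right)} = -3 + 2 u$ ($X{\left(u \right)} = 2 u - 3 = -3 + 2 u$)
$g = -4$ ($g = 3 - \left(4 - -3\right) = 3 - \left(4 + 3\right) = 3 - 7 = -4$)
$-26 + \left(g - 5\right)^{2} X{\left(S{\left(4 \right)} \right)} = -26 + \left(-4 - 5\right)^{2} \left(-3 + 2 \left(-6\right)\right) = -26 + \left(-9\right)^{2} \left(-3 - 12\right) = -26 + 81 \left(-15\right) = -26 - 1215 = -1241$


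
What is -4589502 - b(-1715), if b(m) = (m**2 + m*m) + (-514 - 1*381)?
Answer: -10471057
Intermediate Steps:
b(m) = -895 + 2*m**2 (b(m) = (m**2 + m**2) + (-514 - 381) = 2*m**2 - 895 = -895 + 2*m**2)
-4589502 - b(-1715) = -4589502 - (-895 + 2*(-1715)**2) = -4589502 - (-895 + 2*2941225) = -4589502 - (-895 + 5882450) = -4589502 - 1*5881555 = -4589502 - 5881555 = -10471057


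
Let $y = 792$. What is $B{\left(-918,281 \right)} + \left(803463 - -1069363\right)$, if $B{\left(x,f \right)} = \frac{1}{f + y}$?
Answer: $\frac{2009542299}{1073} \approx 1.8728 \cdot 10^{6}$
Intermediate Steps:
$B{\left(x,f \right)} = \frac{1}{792 + f}$ ($B{\left(x,f \right)} = \frac{1}{f + 792} = \frac{1}{792 + f}$)
$B{\left(-918,281 \right)} + \left(803463 - -1069363\right) = \frac{1}{792 + 281} + \left(803463 - -1069363\right) = \frac{1}{1073} + \left(803463 + 1069363\right) = \frac{1}{1073} + 1872826 = \frac{2009542299}{1073}$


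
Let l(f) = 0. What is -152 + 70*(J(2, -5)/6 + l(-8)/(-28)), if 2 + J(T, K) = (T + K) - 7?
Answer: -292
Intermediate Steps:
J(T, K) = -9 + K + T (J(T, K) = -2 + ((T + K) - 7) = -2 + ((K + T) - 7) = -2 + (-7 + K + T) = -9 + K + T)
-152 + 70*(J(2, -5)/6 + l(-8)/(-28)) = -152 + 70*((-9 - 5 + 2)/6 + 0/(-28)) = -152 + 70*(-12*1/6 + 0*(-1/28)) = -152 + 70*(-2 + 0) = -152 + 70*(-2) = -152 - 140 = -292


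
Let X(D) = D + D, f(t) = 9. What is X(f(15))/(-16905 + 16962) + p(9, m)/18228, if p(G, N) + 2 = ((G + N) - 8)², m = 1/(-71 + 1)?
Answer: 535807459/1697026800 ≈ 0.31573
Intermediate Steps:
m = -1/70 (m = 1/(-70) = -1/70 ≈ -0.014286)
X(D) = 2*D
p(G, N) = -2 + (-8 + G + N)² (p(G, N) = -2 + ((G + N) - 8)² = -2 + (-8 + G + N)²)
X(f(15))/(-16905 + 16962) + p(9, m)/18228 = (2*9)/(-16905 + 16962) + (-2 + (-8 + 9 - 1/70)²)/18228 = 18/57 + (-2 + (69/70)²)*(1/18228) = 18*(1/57) + (-2 + 4761/4900)*(1/18228) = 6/19 - 5039/4900*1/18228 = 6/19 - 5039/89317200 = 535807459/1697026800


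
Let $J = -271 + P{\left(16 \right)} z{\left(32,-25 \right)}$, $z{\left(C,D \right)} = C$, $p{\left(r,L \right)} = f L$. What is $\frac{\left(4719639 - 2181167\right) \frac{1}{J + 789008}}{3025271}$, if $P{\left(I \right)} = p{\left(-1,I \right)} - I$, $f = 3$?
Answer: $\frac{2538472}{2389241050231} \approx 1.0625 \cdot 10^{-6}$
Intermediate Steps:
$p{\left(r,L \right)} = 3 L$
$P{\left(I \right)} = 2 I$ ($P{\left(I \right)} = 3 I - I = 2 I$)
$J = 753$ ($J = -271 + 2 \cdot 16 \cdot 32 = -271 + 32 \cdot 32 = -271 + 1024 = 753$)
$\frac{\left(4719639 - 2181167\right) \frac{1}{J + 789008}}{3025271} = \frac{\left(4719639 - 2181167\right) \frac{1}{753 + 789008}}{3025271} = \frac{2538472}{789761} \cdot \frac{1}{3025271} = \frac{2538472}{2389241050231}$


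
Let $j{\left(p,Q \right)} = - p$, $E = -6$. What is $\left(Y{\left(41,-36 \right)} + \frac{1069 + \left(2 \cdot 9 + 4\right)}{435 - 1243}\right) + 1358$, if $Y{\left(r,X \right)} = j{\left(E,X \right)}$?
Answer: $\frac{1101021}{808} \approx 1362.7$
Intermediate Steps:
$Y{\left(r,X \right)} = 6$ ($Y{\left(r,X \right)} = \left(-1\right) \left(-6\right) = 6$)
$\left(Y{\left(41,-36 \right)} + \frac{1069 + \left(2 \cdot 9 + 4\right)}{435 - 1243}\right) + 1358 = \left(6 + \frac{1069 + \left(2 \cdot 9 + 4\right)}{435 - 1243}\right) + 1358 = \left(6 + \frac{1069 + \left(18 + 4\right)}{-808}\right) + 1358 = \left(6 + \left(1069 + 22\right) \left(- \frac{1}{808}\right)\right) + 1358 = \left(6 + 1091 \left(- \frac{1}{808}\right)\right) + 1358 = \left(6 - \frac{1091}{808}\right) + 1358 = \frac{3757}{808} + 1358 = \frac{1101021}{808}$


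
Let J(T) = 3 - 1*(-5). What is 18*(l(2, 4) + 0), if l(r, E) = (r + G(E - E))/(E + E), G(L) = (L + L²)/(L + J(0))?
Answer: 9/2 ≈ 4.5000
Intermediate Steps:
J(T) = 8 (J(T) = 3 + 5 = 8)
G(L) = (L + L²)/(8 + L) (G(L) = (L + L²)/(L + 8) = (L + L²)/(8 + L))
l(r, E) = r/(2*E) (l(r, E) = (r + (E - E)*(1 + (E - E))/(8 + (E - E)))/(E + E) = (r + 0*(1 + 0)/(8 + 0))/((2*E)) = (r + 0*1/8)*(1/(2*E)) = (r + 0*(⅛)*1)*(1/(2*E)) = (r + 0)*(1/(2*E)) = r*(1/(2*E)) = r/(2*E))
18*(l(2, 4) + 0) = 18*((½)*2/4 + 0) = 18*((½)*2*(¼) + 0) = 18*(¼ + 0) = 18*(¼) = 9/2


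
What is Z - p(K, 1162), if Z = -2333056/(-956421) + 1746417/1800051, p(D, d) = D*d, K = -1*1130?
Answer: 753526200847916891/573868859157 ≈ 1.3131e+6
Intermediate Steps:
K = -1130
Z = 1956643226471/573868859157 (Z = -2333056*(-1/956421) + 1746417*(1/1800051) = 2333056/956421 + 582139/600017 = 1956643226471/573868859157 ≈ 3.4096)
Z - p(K, 1162) = 1956643226471/573868859157 - (-1130)*1162 = 1956643226471/573868859157 - 1*(-1313060) = 1956643226471/573868859157 + 1313060 = 753526200847916891/573868859157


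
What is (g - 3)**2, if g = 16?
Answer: 169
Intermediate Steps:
(g - 3)**2 = (16 - 3)**2 = 13**2 = 169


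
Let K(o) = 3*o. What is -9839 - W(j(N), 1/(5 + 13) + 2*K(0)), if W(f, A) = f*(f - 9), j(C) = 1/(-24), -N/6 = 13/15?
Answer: -5667481/576 ≈ -9839.4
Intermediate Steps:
N = -26/5 (N = -78/15 = -6*13/15 = -26/5 ≈ -5.2000)
j(C) = -1/24
W(f, A) = f*(-9 + f)
-9839 - W(j(N), 1/(5 + 13) + 2*K(0)) = -9839 - (-1)*(-9 - 1/24)/24 = -9839 - (-1)*(-217)/(24*24) = -9839 - 1*217/576 = -9839 - 217/576 = -5667481/576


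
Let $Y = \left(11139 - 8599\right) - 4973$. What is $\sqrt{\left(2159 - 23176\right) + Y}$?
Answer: $5 i \sqrt{938} \approx 153.13 i$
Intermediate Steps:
$Y = -2433$ ($Y = 2540 - 4973 = -2433$)
$\sqrt{\left(2159 - 23176\right) + Y} = \sqrt{\left(2159 - 23176\right) - 2433} = \sqrt{-21017 - 2433} = \sqrt{-23450} = 5 i \sqrt{938}$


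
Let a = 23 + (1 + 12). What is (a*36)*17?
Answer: 22032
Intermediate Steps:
a = 36 (a = 23 + 13 = 36)
(a*36)*17 = (36*36)*17 = 1296*17 = 22032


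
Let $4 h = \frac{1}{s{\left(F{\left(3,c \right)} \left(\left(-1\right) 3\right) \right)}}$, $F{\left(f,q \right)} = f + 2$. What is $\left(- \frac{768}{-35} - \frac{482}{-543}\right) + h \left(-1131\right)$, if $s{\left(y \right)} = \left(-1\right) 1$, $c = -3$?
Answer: $\frac{23230231}{76020} \approx 305.58$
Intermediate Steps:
$F{\left(f,q \right)} = 2 + f$
$s{\left(y \right)} = -1$
$h = - \frac{1}{4}$ ($h = \frac{1}{4 \left(-1\right)} = \frac{1}{4} \left(-1\right) = - \frac{1}{4} \approx -0.25$)
$\left(- \frac{768}{-35} - \frac{482}{-543}\right) + h \left(-1131\right) = \left(- \frac{768}{-35} - \frac{482}{-543}\right) - - \frac{1131}{4} = \left(\left(-768\right) \left(- \frac{1}{35}\right) - - \frac{482}{543}\right) + \frac{1131}{4} = \left(\frac{768}{35} + \frac{482}{543}\right) + \frac{1131}{4} = \frac{433894}{19005} + \frac{1131}{4} = \frac{23230231}{76020}$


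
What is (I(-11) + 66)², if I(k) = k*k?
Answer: 34969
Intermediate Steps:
I(k) = k²
(I(-11) + 66)² = ((-11)² + 66)² = (121 + 66)² = 187² = 34969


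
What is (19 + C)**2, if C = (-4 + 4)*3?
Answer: 361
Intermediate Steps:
C = 0 (C = 0*3 = 0)
(19 + C)**2 = (19 + 0)**2 = 19**2 = 361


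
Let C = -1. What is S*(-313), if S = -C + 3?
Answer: -1252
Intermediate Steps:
S = 4 (S = -1*(-1) + 3 = 1 + 3 = 4)
S*(-313) = 4*(-313) = -1252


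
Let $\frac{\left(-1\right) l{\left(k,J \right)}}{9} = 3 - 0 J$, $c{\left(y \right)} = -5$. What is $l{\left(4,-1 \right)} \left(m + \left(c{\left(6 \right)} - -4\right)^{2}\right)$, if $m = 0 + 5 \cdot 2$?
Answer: $-297$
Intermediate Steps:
$m = 10$ ($m = 0 + 10 = 10$)
$l{\left(k,J \right)} = -27$ ($l{\left(k,J \right)} = - 9 \left(3 - 0 J\right) = - 9 \left(3 - 0\right) = - 9 \left(3 + 0\right) = \left(-9\right) 3 = -27$)
$l{\left(4,-1 \right)} \left(m + \left(c{\left(6 \right)} - -4\right)^{2}\right) = - 27 \left(10 + \left(-5 - -4\right)^{2}\right) = - 27 \left(10 + \left(-5 + 4\right)^{2}\right) = - 27 \left(10 + \left(-1\right)^{2}\right) = - 27 \left(10 + 1\right) = \left(-27\right) 11 = -297$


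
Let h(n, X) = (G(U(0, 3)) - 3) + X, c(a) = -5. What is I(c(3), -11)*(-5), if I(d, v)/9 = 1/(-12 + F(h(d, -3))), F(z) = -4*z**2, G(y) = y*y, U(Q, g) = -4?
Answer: 45/412 ≈ 0.10922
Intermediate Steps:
G(y) = y**2
h(n, X) = 13 + X (h(n, X) = ((-4)**2 - 3) + X = (16 - 3) + X = 13 + X)
I(d, v) = -9/412 (I(d, v) = 9/(-12 - 4*(13 - 3)**2) = 9/(-12 - 4*10**2) = 9/(-12 - 4*100) = 9/(-12 - 400) = 9/(-412) = 9*(-1/412) = -9/412)
I(c(3), -11)*(-5) = -9/412*(-5) = 45/412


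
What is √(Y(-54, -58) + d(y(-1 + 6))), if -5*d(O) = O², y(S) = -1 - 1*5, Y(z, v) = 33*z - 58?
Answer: 2*I*√11545/5 ≈ 42.979*I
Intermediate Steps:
Y(z, v) = -58 + 33*z
y(S) = -6 (y(S) = -1 - 5 = -6)
d(O) = -O²/5
√(Y(-54, -58) + d(y(-1 + 6))) = √((-58 + 33*(-54)) - ⅕*(-6)²) = √((-58 - 1782) - ⅕*36) = √(-1840 - 36/5) = √(-9236/5) = 2*I*√11545/5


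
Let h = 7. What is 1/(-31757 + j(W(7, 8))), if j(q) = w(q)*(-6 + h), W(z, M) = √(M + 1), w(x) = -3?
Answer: -1/31760 ≈ -3.1486e-5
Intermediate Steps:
W(z, M) = √(1 + M)
j(q) = -3 (j(q) = -3*(-6 + 7) = -3*1 = -3)
1/(-31757 + j(W(7, 8))) = 1/(-31757 - 3) = 1/(-31760) = -1/31760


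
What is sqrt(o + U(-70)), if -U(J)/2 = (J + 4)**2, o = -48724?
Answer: 2*I*sqrt(14359) ≈ 239.66*I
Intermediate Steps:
U(J) = -2*(4 + J)**2 (U(J) = -2*(J + 4)**2 = -2*(4 + J)**2)
sqrt(o + U(-70)) = sqrt(-48724 - 2*(4 - 70)**2) = sqrt(-48724 - 2*(-66)**2) = sqrt(-48724 - 2*4356) = sqrt(-48724 - 8712) = sqrt(-57436) = 2*I*sqrt(14359)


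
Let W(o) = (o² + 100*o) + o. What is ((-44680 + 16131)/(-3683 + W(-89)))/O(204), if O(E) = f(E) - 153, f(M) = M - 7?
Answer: 28549/209044 ≈ 0.13657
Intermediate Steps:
f(M) = -7 + M
W(o) = o² + 101*o
O(E) = -160 + E (O(E) = (-7 + E) - 153 = -160 + E)
((-44680 + 16131)/(-3683 + W(-89)))/O(204) = ((-44680 + 16131)/(-3683 - 89*(101 - 89)))/(-160 + 204) = -28549/(-3683 - 89*12)/44 = -28549/(-3683 - 1068)*(1/44) = -28549/(-4751)*(1/44) = -28549*(-1/4751)*(1/44) = (28549/4751)*(1/44) = 28549/209044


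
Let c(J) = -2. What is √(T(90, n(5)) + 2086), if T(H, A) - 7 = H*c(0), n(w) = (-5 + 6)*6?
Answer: √1913 ≈ 43.738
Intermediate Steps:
n(w) = 6 (n(w) = 1*6 = 6)
T(H, A) = 7 - 2*H (T(H, A) = 7 + H*(-2) = 7 - 2*H)
√(T(90, n(5)) + 2086) = √((7 - 2*90) + 2086) = √((7 - 180) + 2086) = √(-173 + 2086) = √1913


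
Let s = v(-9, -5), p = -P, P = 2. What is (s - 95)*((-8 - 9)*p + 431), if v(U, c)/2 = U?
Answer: -52545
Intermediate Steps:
v(U, c) = 2*U
p = -2 (p = -1*2 = -2)
s = -18 (s = 2*(-9) = -18)
(s - 95)*((-8 - 9)*p + 431) = (-18 - 95)*((-8 - 9)*(-2) + 431) = -113*(-17*(-2) + 431) = -113*(34 + 431) = -113*465 = -52545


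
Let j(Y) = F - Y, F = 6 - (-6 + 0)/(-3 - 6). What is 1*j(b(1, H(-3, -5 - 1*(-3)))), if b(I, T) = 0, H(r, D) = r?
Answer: 16/3 ≈ 5.3333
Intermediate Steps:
F = 16/3 (F = 6 - (-6)/(-9) = 6 - (-6)*(-1)/9 = 6 - 1*⅔ = 6 - ⅔ = 16/3 ≈ 5.3333)
j(Y) = 16/3 - Y
1*j(b(1, H(-3, -5 - 1*(-3)))) = 1*(16/3 - 1*0) = 1*(16/3 + 0) = 1*(16/3) = 16/3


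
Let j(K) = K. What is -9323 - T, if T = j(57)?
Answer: -9380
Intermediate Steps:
T = 57
-9323 - T = -9323 - 1*57 = -9323 - 57 = -9380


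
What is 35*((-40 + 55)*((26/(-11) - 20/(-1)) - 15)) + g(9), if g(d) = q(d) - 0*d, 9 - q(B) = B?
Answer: 15225/11 ≈ 1384.1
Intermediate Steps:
q(B) = 9 - B
g(d) = 9 - d (g(d) = (9 - d) - 0*d = (9 - d) - 1*0 = (9 - d) + 0 = 9 - d)
35*((-40 + 55)*((26/(-11) - 20/(-1)) - 15)) + g(9) = 35*((-40 + 55)*((26/(-11) - 20/(-1)) - 15)) + (9 - 1*9) = 35*(15*((26*(-1/11) - 20*(-1)) - 15)) + (9 - 9) = 35*(15*((-26/11 + 20) - 15)) + 0 = 35*(15*(194/11 - 15)) + 0 = 35*(15*(29/11)) + 0 = 35*(435/11) + 0 = 15225/11 + 0 = 15225/11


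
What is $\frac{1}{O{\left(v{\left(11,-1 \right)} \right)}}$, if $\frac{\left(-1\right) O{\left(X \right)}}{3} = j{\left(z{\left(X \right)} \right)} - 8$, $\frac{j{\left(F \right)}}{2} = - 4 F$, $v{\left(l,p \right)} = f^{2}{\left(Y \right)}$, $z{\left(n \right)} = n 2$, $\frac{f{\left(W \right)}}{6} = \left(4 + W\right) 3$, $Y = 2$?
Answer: $\frac{1}{559896} \approx 1.786 \cdot 10^{-6}$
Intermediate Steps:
$f{\left(W \right)} = 72 + 18 W$ ($f{\left(W \right)} = 6 \left(4 + W\right) 3 = 6 \left(12 + 3 W\right) = 72 + 18 W$)
$z{\left(n \right)} = 2 n$
$v{\left(l,p \right)} = 11664$ ($v{\left(l,p \right)} = \left(72 + 18 \cdot 2\right)^{2} = \left(72 + 36\right)^{2} = 108^{2} = 11664$)
$j{\left(F \right)} = - 8 F$ ($j{\left(F \right)} = 2 \left(- 4 F\right) = - 8 F$)
$O{\left(X \right)} = 24 + 48 X$ ($O{\left(X \right)} = - 3 \left(- 8 \cdot 2 X - 8\right) = - 3 \left(- 16 X - 8\right) = - 3 \left(-8 - 16 X\right) = 24 + 48 X$)
$\frac{1}{O{\left(v{\left(11,-1 \right)} \right)}} = \frac{1}{24 + 48 \cdot 11664} = \frac{1}{24 + 559872} = \frac{1}{559896}$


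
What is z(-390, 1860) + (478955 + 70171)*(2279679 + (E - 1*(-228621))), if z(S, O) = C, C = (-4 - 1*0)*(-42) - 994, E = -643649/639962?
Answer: 440732931587325107/319981 ≈ 1.3774e+12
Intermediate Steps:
E = -643649/639962 (E = -643649*1/639962 = -643649/639962 ≈ -1.0058)
C = -826 (C = (-4 + 0)*(-42) - 994 = -4*(-42) - 994 = 168 - 994 = -826)
z(S, O) = -826
z(-390, 1860) + (478955 + 70171)*(2279679 + (E - 1*(-228621))) = -826 + (478955 + 70171)*(2279679 + (-643649/639962 - 1*(-228621))) = -826 + 549126*(2279679 + (-643649/639962 + 228621)) = -826 + 549126*(2279679 + 146308108753/639962) = -826 + 549126*(1605216040951/639962) = -826 + 440732931851629413/319981 = 440732931587325107/319981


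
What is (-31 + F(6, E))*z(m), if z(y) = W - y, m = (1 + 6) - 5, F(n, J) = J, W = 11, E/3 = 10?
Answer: -9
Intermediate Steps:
E = 30 (E = 3*10 = 30)
m = 2 (m = 7 - 5 = 2)
z(y) = 11 - y
(-31 + F(6, E))*z(m) = (-31 + 30)*(11 - 1*2) = -(11 - 2) = -1*9 = -9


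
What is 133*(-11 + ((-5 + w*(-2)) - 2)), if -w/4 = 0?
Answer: -2394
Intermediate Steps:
w = 0 (w = -4*0 = 0)
133*(-11 + ((-5 + w*(-2)) - 2)) = 133*(-11 + ((-5 + 0*(-2)) - 2)) = 133*(-11 + ((-5 + 0) - 2)) = 133*(-11 + (-5 - 2)) = 133*(-11 - 7) = 133*(-18) = -2394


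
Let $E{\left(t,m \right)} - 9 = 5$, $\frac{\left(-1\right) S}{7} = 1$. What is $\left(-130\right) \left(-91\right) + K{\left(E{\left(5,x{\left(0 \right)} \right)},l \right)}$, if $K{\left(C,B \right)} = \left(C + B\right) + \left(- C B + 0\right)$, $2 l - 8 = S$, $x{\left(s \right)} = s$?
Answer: $\frac{23675}{2} \approx 11838.0$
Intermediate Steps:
$S = -7$ ($S = \left(-7\right) 1 = -7$)
$E{\left(t,m \right)} = 14$ ($E{\left(t,m \right)} = 9 + 5 = 14$)
$l = \frac{1}{2}$ ($l = 4 + \frac{1}{2} \left(-7\right) = 4 - \frac{7}{2} = \frac{1}{2} \approx 0.5$)
$K{\left(C,B \right)} = B + C - B C$ ($K{\left(C,B \right)} = \left(B + C\right) + \left(- B C + 0\right) = \left(B + C\right) - B C = B + C - B C$)
$\left(-130\right) \left(-91\right) + K{\left(E{\left(5,x{\left(0 \right)} \right)},l \right)} = \left(-130\right) \left(-91\right) + \left(\frac{1}{2} + 14 - \frac{1}{2} \cdot 14\right) = 11830 + \left(\frac{1}{2} + 14 - 7\right) = 11830 + \frac{15}{2} = \frac{23675}{2}$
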